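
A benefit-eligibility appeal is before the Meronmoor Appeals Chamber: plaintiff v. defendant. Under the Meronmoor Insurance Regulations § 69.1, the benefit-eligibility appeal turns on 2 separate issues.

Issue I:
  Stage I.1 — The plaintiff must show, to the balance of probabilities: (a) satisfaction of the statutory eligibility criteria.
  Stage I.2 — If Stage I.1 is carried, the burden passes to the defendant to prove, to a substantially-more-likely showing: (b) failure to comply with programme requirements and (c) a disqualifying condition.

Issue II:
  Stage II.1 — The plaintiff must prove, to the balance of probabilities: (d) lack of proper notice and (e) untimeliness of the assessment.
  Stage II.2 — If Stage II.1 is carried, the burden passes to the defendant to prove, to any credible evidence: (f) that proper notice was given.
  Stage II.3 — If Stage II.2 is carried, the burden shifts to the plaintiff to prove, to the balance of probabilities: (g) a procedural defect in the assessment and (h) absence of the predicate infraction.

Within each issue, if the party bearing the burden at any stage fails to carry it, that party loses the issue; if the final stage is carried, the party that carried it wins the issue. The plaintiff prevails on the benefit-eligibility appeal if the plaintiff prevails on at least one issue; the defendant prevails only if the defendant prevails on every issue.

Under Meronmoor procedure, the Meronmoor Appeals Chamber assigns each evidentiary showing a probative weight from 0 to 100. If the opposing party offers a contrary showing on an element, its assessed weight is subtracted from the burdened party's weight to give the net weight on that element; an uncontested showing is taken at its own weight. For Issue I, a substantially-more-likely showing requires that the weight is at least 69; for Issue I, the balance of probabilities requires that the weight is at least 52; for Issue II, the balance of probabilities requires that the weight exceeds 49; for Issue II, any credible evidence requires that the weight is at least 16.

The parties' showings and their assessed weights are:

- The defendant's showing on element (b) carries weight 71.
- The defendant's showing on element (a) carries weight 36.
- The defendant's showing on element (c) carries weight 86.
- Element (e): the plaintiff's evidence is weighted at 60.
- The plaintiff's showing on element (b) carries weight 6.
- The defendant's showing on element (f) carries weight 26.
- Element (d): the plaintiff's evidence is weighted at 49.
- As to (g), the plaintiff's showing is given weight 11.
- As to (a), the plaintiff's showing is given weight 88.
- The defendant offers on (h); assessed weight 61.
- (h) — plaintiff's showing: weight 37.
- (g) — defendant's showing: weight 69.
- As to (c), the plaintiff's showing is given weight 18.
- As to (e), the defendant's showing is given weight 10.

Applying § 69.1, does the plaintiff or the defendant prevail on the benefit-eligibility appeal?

— Issue I —
At Stage I.1 the plaintiff must meet the balance of probabilities (weight is at least 52): on (a) the weight is 88 less the opposing 36 gives net 52, ≥ 52, so (a) meets the standard.
  The plaintiff carries Stage I.1; the defendant now bears the burden.
At Stage I.2 the defendant must meet a substantially-more-likely showing (weight is at least 69): on (b) the weight is 71 less the opposing 6 gives net 65, which does not reach 69, so (b) does not meet the standard; on (c) the weight is 86 less the opposing 18 gives net 68, which does not reach 69, so (c) does not meet the standard.
  Stage I.2 not carried; the defendant fails its burden.
The plaintiff prevails on this issue.
— Issue II —
Stage II.1 — burden on plaintiff; standard: the balance of probabilities (weight exceeds 49).
    (d): 49 ≤ 49 [not met]
    (e): 60 − 10 = 50 > 49 [met]
  Not every element is met, so the plaintiff fails to carry Stage II.1.
The analysis ends at Stage II.1; the defendant prevails on this issue.
Per-issue: Issue I → plaintiff; Issue II → defendant. The plaintiff must prevail on at least one issue; overall, the plaintiff prevails.

plaintiff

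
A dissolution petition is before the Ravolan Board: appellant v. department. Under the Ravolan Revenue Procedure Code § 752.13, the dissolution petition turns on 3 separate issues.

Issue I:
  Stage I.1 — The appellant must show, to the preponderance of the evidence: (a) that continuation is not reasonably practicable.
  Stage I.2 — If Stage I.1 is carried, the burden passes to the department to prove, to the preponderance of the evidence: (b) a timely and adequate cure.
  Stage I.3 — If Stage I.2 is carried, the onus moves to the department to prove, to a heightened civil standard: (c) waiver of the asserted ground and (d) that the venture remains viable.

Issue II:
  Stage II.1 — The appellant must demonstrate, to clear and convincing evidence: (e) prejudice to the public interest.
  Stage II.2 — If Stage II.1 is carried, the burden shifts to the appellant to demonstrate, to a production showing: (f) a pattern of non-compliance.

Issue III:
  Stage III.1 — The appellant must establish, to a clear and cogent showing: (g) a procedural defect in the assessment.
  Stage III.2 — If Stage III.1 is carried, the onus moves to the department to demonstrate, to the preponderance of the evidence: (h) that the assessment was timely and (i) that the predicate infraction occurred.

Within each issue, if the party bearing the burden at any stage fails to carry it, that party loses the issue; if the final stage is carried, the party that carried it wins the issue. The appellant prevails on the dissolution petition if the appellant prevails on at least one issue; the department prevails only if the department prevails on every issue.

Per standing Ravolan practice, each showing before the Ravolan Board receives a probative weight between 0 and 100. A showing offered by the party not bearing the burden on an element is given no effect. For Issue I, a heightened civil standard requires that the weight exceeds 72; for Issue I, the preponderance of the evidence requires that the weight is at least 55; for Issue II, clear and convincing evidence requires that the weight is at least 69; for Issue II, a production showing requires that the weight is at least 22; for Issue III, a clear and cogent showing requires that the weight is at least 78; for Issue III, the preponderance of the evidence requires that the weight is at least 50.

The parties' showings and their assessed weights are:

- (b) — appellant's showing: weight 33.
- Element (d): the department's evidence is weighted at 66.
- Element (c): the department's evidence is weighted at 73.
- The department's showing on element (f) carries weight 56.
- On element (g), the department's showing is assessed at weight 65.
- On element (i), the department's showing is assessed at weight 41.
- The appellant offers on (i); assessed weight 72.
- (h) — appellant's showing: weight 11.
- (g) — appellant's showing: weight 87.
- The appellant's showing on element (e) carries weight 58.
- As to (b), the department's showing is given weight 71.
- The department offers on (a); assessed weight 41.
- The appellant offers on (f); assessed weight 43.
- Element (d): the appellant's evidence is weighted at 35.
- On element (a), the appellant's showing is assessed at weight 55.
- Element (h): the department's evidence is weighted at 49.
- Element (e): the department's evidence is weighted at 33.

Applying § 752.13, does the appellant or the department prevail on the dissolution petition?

— Issue I —
Stage I.1 — burden on appellant; standard: the preponderance of the evidence (weight is at least 55).
    (a): 55 (department's 41 disregarded) ≥ 55 [met]
  Stage I.1 is satisfied; the onus moves to the department.
Stage I.2 — burden on department; standard: the preponderance of the evidence (weight is at least 55).
    (b): 71 (appellant's 33 disregarded) ≥ 55 [met]
  Stage I.2 carried; the burden remains with the department.
Stage I.3 — burden on department; standard: a heightened civil standard (weight exceeds 72).
    (c): 73 > 72 [met]
    (d): 66 (appellant's 35 disregarded) ≤ 72 [not met]
  Not every element is met, so the department fails to carry Stage I.3.
The analysis ends at Stage I.3; the appellant prevails on this issue.
— Issue II —
Stage II.1 (appellant, clear and convincing evidence, weight is at least 69): (e) 58 (department's 33 disregarded) < 69 — fails.
  Stage II.1 not carried; the appellant fails its burden.
So the department prevails on this issue.
— Issue III —
Stage III.1 — burden on appellant; standard: a clear and cogent showing (weight is at least 78).
    (g): 87 (department's 65 disregarded) ≥ 78 [met]
  Stage III.1 carried; the burden shifts to the department.
Stage III.2 — burden on department; standard: the preponderance of the evidence (weight is at least 50).
    (h): 49 (appellant's 11 disregarded) < 50 [not met]
    (i): 41 (appellant's 72 disregarded) < 50 [not met]
  Stage III.2 not carried; the department fails its burden.
The analysis ends at Stage III.2; the appellant prevails on this issue.
Per-issue: Issue I → appellant; Issue II → department; Issue III → appellant. The appellant must prevail on at least one issue; overall, the appellant prevails.

appellant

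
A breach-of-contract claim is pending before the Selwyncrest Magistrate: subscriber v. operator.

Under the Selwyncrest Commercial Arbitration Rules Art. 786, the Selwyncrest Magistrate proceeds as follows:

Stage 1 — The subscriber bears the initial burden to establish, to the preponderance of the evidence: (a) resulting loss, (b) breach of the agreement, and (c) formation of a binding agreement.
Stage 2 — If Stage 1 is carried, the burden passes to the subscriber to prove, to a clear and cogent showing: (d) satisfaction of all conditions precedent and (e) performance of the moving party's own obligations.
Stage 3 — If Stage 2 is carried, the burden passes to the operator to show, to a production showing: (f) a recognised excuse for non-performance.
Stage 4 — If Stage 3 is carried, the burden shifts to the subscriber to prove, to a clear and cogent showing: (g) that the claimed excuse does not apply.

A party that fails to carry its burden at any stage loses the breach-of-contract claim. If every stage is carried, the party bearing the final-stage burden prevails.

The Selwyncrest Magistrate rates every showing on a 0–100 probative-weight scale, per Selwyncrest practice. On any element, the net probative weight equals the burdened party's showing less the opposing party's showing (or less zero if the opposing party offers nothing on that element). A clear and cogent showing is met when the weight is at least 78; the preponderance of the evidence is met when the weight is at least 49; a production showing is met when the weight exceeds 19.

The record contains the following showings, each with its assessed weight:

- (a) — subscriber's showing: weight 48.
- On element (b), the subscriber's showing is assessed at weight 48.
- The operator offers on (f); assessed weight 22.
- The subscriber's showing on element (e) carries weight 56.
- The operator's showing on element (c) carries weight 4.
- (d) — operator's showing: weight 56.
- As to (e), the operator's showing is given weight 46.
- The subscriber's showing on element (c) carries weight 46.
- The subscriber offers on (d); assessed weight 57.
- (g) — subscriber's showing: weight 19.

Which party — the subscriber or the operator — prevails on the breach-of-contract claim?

operator

Stage 1 (subscriber, the preponderance of the evidence, weight is at least 49): (a) 48 < 49 — fails; (b) 48 < 49 — fails; (c) net 46−4=42 < 49 — fails.
  Not every element is met, so the subscriber fails to carry Stage 1.
The analysis ends at Stage 1; the operator prevails.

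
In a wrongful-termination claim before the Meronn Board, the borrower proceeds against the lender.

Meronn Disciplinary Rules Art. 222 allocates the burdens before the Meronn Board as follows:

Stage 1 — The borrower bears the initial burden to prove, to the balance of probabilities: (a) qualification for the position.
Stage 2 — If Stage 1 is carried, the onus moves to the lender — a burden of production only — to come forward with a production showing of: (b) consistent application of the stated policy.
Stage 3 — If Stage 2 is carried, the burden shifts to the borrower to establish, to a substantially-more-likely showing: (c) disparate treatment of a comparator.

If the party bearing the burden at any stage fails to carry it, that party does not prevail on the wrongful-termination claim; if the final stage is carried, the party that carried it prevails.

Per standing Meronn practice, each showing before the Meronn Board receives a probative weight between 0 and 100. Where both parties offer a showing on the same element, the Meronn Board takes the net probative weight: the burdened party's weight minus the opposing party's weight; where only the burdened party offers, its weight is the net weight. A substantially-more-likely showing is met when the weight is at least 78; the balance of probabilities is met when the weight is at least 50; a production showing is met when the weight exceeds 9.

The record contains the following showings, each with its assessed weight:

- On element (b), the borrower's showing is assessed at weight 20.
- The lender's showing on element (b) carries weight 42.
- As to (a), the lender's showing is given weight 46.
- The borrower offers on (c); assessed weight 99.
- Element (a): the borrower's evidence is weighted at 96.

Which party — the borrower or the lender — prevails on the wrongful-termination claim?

Stage 1 — burden on borrower; standard: the balance of probabilities (weight is at least 50).
    (a): 96 − 46 = 50 ≥ 50 [met]
  The borrower carries Stage 1; the lender now bears the burden.
Stage 2 — burden on lender; standard: a production showing (weight exceeds 9).
    (b): 42 − 20 = 22 > 9 [met]
  All elements met. The burden passes to the borrower.
Stage 3 — burden on borrower; standard: a substantially-more-likely showing (weight is at least 78).
    (c): 99 ≥ 78 [met]
  All elements met at the final stage.
With every stage satisfied, the borrower prevails.

borrower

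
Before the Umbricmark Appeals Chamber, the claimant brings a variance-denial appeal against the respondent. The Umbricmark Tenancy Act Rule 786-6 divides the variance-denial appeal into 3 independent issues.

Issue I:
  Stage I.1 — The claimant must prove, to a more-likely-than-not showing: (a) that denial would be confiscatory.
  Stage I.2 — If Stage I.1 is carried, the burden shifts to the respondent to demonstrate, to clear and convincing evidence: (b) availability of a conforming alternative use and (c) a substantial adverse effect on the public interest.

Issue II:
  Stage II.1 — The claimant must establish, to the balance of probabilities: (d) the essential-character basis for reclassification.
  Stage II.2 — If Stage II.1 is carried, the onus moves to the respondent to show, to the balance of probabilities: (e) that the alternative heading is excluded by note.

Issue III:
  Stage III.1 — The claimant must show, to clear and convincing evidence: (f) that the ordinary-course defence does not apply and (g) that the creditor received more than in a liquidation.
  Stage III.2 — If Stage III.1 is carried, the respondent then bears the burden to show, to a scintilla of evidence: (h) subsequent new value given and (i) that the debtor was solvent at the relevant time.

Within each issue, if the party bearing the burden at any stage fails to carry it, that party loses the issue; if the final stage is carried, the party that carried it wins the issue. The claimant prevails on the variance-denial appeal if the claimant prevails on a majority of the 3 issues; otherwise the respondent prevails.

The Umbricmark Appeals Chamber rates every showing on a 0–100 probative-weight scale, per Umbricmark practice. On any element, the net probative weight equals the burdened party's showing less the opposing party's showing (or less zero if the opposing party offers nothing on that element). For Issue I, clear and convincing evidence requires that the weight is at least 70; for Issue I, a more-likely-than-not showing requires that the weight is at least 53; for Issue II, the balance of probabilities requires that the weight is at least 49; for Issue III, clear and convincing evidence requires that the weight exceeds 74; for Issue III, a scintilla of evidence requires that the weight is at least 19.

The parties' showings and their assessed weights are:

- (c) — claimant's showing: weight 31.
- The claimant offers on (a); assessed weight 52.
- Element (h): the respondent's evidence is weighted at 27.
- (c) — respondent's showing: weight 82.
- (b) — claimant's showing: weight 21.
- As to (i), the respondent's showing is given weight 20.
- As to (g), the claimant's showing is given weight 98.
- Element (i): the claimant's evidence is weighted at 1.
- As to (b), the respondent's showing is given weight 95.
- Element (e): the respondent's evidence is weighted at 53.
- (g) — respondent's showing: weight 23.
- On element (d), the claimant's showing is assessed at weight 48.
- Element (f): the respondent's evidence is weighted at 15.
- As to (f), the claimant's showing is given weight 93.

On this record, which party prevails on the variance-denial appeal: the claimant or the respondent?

— Issue I —
Stage I.1 — burden on claimant; standard: a more-likely-than-not showing (weight is at least 53).
    (a): 52 < 53 [not met]
  The claimant does not carry Stage I.1.
The analysis ends at Stage I.1; the respondent prevails on this issue.
— Issue II —
Stage II.1 (claimant, the balance of probabilities, weight is at least 49): (d) 48 < 49 — fails.
  Stage II.1 not carried; the claimant fails its burden.
The respondent prevails on this issue.
— Issue III —
Stage III.1 — burden on claimant; standard: clear and convincing evidence (weight exceeds 74).
    (f): 93 − 15 = 78 > 74 [met]
    (g): 98 − 23 = 75 > 74 [met]
  Stage III.1 is satisfied; the onus moves to the respondent.
Stage III.2 — burden on respondent; standard: a scintilla of evidence (weight is at least 19).
    (h): 27 ≥ 19 [met]
    (i): 20 − 1 = 19 ≥ 19 [met]
  Stage III.2 carried; the final stage is satisfied.
Every stage carried; the respondent prevails on this issue.
Per-issue: Issue I → respondent; Issue II → respondent; Issue III → respondent. The claimant must prevail on a majority of issues; overall, the respondent prevails.

respondent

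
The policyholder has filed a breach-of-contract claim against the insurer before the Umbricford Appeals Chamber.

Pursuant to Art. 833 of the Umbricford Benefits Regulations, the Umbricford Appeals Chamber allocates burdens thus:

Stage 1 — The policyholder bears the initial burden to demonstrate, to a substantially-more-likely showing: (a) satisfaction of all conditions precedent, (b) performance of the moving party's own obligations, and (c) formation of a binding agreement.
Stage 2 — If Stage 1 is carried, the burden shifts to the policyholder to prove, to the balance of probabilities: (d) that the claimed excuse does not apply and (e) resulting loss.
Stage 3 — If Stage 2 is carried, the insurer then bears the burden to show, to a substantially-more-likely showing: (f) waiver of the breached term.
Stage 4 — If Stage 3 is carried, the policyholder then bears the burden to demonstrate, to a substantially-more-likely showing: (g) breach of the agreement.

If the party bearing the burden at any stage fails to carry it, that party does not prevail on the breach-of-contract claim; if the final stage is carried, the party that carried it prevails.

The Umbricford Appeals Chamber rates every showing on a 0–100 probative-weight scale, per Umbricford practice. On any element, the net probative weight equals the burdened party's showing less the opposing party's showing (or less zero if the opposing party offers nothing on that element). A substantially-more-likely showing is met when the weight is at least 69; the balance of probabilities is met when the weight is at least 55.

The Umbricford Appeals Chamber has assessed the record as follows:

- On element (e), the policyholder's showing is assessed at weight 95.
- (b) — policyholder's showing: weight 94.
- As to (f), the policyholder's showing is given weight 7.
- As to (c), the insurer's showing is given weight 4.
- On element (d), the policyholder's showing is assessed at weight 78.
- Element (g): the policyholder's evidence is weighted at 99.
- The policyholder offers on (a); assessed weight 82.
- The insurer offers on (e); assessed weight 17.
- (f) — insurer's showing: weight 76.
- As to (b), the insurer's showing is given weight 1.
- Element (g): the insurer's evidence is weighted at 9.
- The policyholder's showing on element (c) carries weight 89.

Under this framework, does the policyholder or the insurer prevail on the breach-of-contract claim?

policyholder

Stage 1 (policyholder, a substantially-more-likely showing, weight is at least 69): (a) 82 ≥ 69 — meets; (b) net 94−1=93 ≥ 69 — meets; (c) net 89−4=85 ≥ 69 — meets.
  Stage 1 carried; the burden remains with the policyholder.
Stage 2 (policyholder, the balance of probabilities, weight is at least 55): (d) 78 ≥ 55 — meets; (e) net 95−17=78 ≥ 55 — meets.
  The policyholder carries Stage 2; the insurer now bears the burden.
Stage 3 (insurer, a substantially-more-likely showing, weight is at least 69): (f) net 76−7=69 ≥ 69 — meets.
  Stage 3 carried; the burden shifts to the policyholder.
Stage 4 (policyholder, a substantially-more-likely showing, weight is at least 69): (g) net 99−9=90 ≥ 69 — meets.
  Stage 4 carried; the final stage is satisfied.
With every stage satisfied, the policyholder prevails.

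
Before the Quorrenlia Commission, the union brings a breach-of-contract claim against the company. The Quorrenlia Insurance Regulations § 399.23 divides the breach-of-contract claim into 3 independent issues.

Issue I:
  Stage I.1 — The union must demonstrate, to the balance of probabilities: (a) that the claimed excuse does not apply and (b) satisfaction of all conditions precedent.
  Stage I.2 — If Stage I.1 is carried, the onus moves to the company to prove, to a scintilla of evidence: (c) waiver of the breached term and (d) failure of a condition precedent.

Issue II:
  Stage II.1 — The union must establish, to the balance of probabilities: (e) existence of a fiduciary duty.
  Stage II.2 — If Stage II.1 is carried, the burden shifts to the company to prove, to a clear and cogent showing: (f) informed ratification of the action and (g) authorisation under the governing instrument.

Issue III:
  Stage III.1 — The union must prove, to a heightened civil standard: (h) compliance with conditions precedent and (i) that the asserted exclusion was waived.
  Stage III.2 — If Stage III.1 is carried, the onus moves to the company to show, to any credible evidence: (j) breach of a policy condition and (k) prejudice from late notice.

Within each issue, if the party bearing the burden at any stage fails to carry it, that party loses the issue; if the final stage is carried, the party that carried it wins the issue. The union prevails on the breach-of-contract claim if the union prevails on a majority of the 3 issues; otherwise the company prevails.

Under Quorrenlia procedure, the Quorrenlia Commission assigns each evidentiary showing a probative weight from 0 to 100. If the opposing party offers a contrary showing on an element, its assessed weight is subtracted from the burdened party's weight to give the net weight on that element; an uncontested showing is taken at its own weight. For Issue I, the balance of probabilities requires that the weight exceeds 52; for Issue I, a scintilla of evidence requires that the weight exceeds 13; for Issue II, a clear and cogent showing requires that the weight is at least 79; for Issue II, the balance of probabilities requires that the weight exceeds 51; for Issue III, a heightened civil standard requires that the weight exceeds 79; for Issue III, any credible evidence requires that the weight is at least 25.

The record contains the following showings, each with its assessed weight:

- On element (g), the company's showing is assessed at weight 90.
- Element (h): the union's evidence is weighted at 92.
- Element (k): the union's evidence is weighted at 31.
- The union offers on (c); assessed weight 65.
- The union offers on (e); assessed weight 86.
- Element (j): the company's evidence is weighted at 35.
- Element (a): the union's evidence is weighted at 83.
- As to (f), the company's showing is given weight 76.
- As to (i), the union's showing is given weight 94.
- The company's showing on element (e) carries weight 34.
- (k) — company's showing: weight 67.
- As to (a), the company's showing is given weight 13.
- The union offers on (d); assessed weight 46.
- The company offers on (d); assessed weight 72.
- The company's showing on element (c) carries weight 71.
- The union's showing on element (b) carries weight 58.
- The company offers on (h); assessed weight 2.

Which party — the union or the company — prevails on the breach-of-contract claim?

— Issue I —
At Stage I.1 the union must meet the balance of probabilities (weight exceeds 52): on (a) the weight is 83 less the opposing 13 gives net 70, which does exceed 52, so (a) meets the standard; on (b) the weight is 58, > 52, so (b) meets the standard.
  All elements met. The burden passes to the company.
At Stage I.2 the company must meet a scintilla of evidence (weight exceeds 13): on (c) the weight is 71 less the opposing 65 gives net 6, which does not exceed 13, so (c) does not meet the standard; on (d) the weight is 72 less the opposing 46 gives net 26, which does exceed 13, so (d) meets the standard.
  The company does not carry Stage I.2.
The union prevails on this issue.
— Issue II —
At Stage II.1 the union must meet the balance of probabilities (weight exceeds 51): on (e) the weight is 86 less the opposing 34 gives net 52, > 51, so (e) meets the standard.
  Stage II.1 carried; the burden shifts to the company.
At Stage II.2 the company must meet a clear and cogent showing (weight is at least 79): on (f) the weight is 76, which does not reach 79, so (f) does not meet the standard; on (g) the weight is 90, ≥ 79, so (g) meets the standard.
  Not every element is met, so the company fails to carry Stage II.2.
So the union prevails on this issue.
— Issue III —
Stage III.1 (union, a heightened civil standard, weight exceeds 79): (h) net 92−2=90 > 79 — meets; (i) 94 > 79 — meets.
  The union carries Stage III.1; the company now bears the burden.
Stage III.2 (company, any credible evidence, weight is at least 25): (j) 35 ≥ 25 — meets; (k) net 67−31=36 ≥ 25 — meets.
  The company carries the last stage.
All stages carried — the company prevails on this issue.
Per-issue: Issue I → union; Issue II → union; Issue III → company. The union must prevail on a majority of issues; overall, the union prevails.

union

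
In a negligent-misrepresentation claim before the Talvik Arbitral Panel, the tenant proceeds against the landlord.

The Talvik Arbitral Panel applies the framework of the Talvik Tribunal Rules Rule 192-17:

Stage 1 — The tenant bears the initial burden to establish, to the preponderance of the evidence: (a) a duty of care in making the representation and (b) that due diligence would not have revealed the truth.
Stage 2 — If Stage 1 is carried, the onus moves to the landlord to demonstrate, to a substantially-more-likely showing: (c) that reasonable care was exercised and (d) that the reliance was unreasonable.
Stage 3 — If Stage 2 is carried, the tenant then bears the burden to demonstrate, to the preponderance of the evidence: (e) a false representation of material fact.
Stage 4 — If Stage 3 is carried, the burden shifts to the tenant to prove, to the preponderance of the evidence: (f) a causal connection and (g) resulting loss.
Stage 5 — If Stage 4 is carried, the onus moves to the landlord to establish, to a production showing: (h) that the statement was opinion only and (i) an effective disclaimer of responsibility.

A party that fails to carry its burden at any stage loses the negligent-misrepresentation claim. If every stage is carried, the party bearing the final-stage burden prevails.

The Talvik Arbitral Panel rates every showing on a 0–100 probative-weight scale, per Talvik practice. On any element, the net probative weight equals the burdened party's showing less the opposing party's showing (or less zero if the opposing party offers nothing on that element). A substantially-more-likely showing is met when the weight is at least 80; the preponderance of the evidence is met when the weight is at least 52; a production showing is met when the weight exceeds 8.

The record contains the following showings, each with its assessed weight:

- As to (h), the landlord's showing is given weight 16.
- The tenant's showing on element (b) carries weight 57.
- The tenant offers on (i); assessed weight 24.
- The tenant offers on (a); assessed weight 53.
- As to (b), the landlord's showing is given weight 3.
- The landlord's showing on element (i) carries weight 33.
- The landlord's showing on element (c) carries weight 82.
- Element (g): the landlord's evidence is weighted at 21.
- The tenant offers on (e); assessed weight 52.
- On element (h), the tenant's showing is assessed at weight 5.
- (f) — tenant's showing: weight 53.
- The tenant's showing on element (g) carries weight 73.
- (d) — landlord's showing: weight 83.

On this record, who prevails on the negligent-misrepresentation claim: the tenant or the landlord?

Stage 1 (tenant, the preponderance of the evidence, weight is at least 52): (a) 53 ≥ 52 — meets; (b) net 57−3=54 ≥ 52 — meets.
  All elements met. The burden passes to the landlord.
Stage 2 (landlord, a substantially-more-likely showing, weight is at least 80): (c) 82 ≥ 80 — meets; (d) 83 ≥ 80 — meets.
  The landlord carries Stage 2; the tenant now bears the burden.
Stage 3 (tenant, the preponderance of the evidence, weight is at least 52): (e) 52 ≥ 52 — meets.
  Stage 3 is satisfied; the tenant continues to bear the burden.
Stage 4 (tenant, the preponderance of the evidence, weight is at least 52): (f) 53 ≥ 52 — meets; (g) net 73−21=52 ≥ 52 — meets.
  Stage 4 carried; the burden shifts to the landlord.
Stage 5 (landlord, a production showing, weight exceeds 8): (h) net 16−5=11 > 8 — meets; (i) net 33−24=9 > 8 — meets.
  All elements met at the final stage.
Every stage carried; the landlord prevails.

landlord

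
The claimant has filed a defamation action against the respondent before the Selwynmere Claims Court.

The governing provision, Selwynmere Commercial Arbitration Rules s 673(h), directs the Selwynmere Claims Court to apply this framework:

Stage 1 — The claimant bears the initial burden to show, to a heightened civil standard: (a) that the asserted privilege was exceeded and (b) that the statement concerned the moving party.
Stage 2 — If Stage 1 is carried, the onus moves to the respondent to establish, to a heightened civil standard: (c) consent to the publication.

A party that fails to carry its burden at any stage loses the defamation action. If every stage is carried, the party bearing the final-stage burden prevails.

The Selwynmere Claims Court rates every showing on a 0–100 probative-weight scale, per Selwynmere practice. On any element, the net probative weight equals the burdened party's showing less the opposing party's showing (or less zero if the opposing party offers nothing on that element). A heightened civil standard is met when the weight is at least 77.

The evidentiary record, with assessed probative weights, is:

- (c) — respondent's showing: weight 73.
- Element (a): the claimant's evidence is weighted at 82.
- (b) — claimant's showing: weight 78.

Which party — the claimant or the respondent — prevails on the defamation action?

At Stage 1 the claimant must meet a heightened civil standard (weight is at least 77): on (a) the weight is 82, which does reach 77, so (a) meets the standard; on (b) the weight is 78, which does reach 77, so (b) meets the standard.
  Stage 1 is satisfied; the onus moves to the respondent.
At Stage 2 the respondent must meet a heightened civil standard (weight is at least 77): on (c) the weight is 73, which does not reach 77, so (c) does not meet the standard.
  The respondent does not carry Stage 2.
So the claimant prevails.

claimant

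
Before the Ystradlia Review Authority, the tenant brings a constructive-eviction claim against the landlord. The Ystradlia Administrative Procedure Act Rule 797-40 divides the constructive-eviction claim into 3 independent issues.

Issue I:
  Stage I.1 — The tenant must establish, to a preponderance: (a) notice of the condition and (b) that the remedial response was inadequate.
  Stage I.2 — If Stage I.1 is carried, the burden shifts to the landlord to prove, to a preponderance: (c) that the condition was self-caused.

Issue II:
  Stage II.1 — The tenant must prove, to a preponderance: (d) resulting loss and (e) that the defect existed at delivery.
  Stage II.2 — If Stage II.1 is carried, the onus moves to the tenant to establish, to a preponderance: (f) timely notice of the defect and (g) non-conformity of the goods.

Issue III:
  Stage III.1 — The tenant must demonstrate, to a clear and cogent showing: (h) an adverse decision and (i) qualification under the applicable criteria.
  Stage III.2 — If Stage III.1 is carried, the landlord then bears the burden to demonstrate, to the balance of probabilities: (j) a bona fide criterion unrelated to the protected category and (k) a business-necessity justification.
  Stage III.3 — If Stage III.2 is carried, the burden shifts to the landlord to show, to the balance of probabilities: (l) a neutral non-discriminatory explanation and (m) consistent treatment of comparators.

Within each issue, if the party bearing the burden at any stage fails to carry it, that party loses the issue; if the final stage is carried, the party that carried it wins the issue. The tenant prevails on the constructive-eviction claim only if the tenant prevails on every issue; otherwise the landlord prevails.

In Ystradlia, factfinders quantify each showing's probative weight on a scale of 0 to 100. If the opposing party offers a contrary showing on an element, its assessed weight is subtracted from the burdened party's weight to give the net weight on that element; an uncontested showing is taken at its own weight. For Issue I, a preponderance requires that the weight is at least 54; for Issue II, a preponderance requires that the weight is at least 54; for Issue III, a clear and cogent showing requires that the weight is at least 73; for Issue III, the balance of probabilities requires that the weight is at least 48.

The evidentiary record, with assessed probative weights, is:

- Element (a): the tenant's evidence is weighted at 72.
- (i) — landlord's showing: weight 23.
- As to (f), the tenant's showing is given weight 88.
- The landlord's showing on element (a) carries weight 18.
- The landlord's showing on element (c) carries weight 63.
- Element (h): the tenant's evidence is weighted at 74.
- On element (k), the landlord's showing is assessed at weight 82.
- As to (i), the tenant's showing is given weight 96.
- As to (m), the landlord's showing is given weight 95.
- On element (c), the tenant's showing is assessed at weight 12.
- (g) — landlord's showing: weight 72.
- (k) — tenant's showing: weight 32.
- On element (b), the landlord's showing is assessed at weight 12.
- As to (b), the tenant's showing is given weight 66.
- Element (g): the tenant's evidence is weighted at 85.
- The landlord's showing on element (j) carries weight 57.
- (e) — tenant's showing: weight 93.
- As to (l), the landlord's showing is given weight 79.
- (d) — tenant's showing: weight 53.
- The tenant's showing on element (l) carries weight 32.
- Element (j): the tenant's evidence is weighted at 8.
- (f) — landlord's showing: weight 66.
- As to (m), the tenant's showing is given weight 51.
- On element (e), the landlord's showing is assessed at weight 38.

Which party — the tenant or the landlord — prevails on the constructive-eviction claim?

landlord

— Issue I —
Stage I.1 (tenant, a preponderance, weight is at least 54): (a) net 72−18=54 ≥ 54 — meets; (b) net 66−12=54 ≥ 54 — meets.
  Stage I.1 carried; the burden shifts to the landlord.
Stage I.2 (landlord, a preponderance, weight is at least 54): (c) net 63−12=51 < 54 — fails.
  Not every element is met, so the landlord fails to carry Stage I.2.
The tenant prevails on this issue.
— Issue II —
Stage II.1 (tenant, a preponderance, weight is at least 54): (d) 53 < 54 — fails; (e) net 93−38=55 ≥ 54 — meets.
  Not every element is met, so the tenant fails to carry Stage II.1.
So the landlord prevails on this issue.
— Issue III —
At Stage III.1 the tenant must meet a clear and cogent showing (weight is at least 73): on (h) the weight is 74, ≥ 73, so (h) meets the standard; on (i) the weight is 96 less the opposing 23 gives net 73, which does reach 73, so (i) meets the standard.
  Stage III.1 is satisfied; the onus moves to the landlord.
At Stage III.2 the landlord must meet the balance of probabilities (weight is at least 48): on (j) the weight is 57 less the opposing 8 gives net 49, which does reach 48, so (j) meets the standard; on (k) the weight is 82 less the opposing 32 gives net 50, which does reach 48, so (k) meets the standard.
  Stage III.2 carried; the burden remains with the landlord.
At Stage III.3 the landlord must meet the balance of probabilities (weight is at least 48): on (l) the weight is 79 less the opposing 32 gives net 47, which does not reach 48, so (l) does not meet the standard; on (m) the weight is 95 less the opposing 51 gives net 44, < 48, so (m) does not meet the standard.
  Not every element is met, so the landlord fails to carry Stage III.3.
So the tenant prevails on this issue.
Per-issue: Issue I → tenant; Issue II → landlord; Issue III → tenant. The tenant must prevail on every issue; overall, the landlord prevails.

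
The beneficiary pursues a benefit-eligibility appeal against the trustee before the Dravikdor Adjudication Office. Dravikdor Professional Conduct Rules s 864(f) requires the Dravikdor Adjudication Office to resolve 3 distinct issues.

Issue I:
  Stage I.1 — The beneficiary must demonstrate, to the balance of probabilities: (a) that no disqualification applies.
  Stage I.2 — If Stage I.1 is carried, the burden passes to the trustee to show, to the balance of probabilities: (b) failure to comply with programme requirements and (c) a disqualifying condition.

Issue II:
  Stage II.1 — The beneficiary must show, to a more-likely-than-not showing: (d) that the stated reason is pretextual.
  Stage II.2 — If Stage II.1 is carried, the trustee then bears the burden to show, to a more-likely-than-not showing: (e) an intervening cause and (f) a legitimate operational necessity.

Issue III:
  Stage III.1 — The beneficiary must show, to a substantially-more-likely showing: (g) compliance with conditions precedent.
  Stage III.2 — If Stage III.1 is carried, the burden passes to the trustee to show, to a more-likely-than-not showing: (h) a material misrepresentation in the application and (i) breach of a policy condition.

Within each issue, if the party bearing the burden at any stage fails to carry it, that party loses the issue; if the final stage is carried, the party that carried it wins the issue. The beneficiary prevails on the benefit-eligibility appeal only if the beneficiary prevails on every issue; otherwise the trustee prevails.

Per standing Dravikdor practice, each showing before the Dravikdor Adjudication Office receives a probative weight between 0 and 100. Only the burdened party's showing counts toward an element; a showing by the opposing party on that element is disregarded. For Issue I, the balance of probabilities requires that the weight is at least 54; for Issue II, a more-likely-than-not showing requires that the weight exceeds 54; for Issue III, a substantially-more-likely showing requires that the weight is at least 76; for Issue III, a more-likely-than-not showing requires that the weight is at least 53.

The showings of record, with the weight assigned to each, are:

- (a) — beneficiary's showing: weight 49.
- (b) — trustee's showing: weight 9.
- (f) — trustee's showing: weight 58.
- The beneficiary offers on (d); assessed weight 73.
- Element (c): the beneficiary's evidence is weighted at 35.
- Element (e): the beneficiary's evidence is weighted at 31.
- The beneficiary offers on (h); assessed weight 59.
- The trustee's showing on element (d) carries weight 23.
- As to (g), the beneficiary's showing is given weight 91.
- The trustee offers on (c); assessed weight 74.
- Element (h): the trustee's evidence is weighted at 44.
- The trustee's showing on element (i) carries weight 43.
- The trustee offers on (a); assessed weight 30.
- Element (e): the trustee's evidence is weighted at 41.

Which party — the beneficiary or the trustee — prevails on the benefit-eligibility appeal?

trustee

— Issue I —
At Stage I.1 the beneficiary must meet the balance of probabilities (weight is at least 54): on (a) the weight is 49 (the trustee's 30 is given no effect), which does not reach 54, so (a) does not meet the standard.
  Not every element is met, so the beneficiary fails to carry Stage I.1.
The trustee prevails on this issue.
— Issue II —
Stage II.1 (beneficiary, a more-likely-than-not showing, weight exceeds 54): (d) 73 (trustee's 23 disregarded) > 54 — meets.
  All elements met. The burden passes to the trustee.
Stage II.2 (trustee, a more-likely-than-not showing, weight exceeds 54): (e) 41 (beneficiary's 31 disregarded) ≤ 54 — fails; (f) 58 > 54 — meets.
  Stage II.2 not carried; the trustee fails its burden.
So the beneficiary prevails on this issue.
— Issue III —
At Stage III.1 the beneficiary must meet a substantially-more-likely showing (weight is at least 76): on (g) the weight is 91, ≥ 76, so (g) meets the standard.
  All elements met. The burden passes to the trustee.
At Stage III.2 the trustee must meet a more-likely-than-not showing (weight is at least 53): on (h) the weight is 44 (the beneficiary's 59 is given no effect), which does not reach 53, so (h) does not meet the standard; on (i) the weight is 43, < 53, so (i) does not meet the standard.
  The trustee does not carry Stage III.2.
The beneficiary prevails on this issue.
Per-issue: Issue I → trustee; Issue II → beneficiary; Issue III → beneficiary. The beneficiary must prevail on every issue; overall, the trustee prevails.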